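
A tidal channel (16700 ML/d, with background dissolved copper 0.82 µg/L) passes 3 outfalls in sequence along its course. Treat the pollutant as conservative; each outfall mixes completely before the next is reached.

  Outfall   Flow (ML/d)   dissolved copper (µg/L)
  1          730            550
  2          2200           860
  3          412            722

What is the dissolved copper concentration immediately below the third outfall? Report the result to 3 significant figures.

Below outfall 1: Q → 17430 ML/d, C = (16700·0.8200 + 730.0·550.0)/17430 = 23.82 µg/L.
Below outfall 2: Q → 19630 ML/d, C = (17430·23.82 + 2200·860.0)/19630 = 117.5 µg/L.
Below outfall 3: Q → 20040 ML/d, C = (19630·117.5 + 412.0·722.0)/20040 = 130.0 µg/L.

130 µg/L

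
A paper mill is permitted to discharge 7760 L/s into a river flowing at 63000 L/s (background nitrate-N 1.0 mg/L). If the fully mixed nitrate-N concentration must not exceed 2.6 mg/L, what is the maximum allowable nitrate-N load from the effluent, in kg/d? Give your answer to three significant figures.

Mass balance at the limit: 63000·1.000 + 7760·Cₑ = 70760·2.6 → Cₑ = 15.59 mg/L.
7760 L/s = 7.760 m³/s. Load = 7.760 m³/s × 15.59 g/m³ × 86 400 s/d = 10450 kg/d.

10500 kg/d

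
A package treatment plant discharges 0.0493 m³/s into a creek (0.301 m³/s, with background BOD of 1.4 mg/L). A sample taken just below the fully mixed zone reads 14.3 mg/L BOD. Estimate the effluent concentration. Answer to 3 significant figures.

93.1 mg/L

Mass balance: 0.3010·1.400 + 0.04930·Cₑ = 0.3503·14.30
→ Cₑ = (0.3503·14.30 − 0.3010·1.400) / 0.04930 = 93.06 mg/L.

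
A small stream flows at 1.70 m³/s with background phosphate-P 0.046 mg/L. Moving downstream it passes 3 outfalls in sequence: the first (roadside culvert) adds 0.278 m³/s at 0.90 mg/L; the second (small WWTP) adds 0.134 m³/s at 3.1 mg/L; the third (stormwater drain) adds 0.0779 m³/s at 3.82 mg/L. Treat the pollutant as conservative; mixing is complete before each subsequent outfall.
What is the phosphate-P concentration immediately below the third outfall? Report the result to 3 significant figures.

0.476 mg/L

Outfall 1: combined Q = 1.978 m³/s; C = (1.700·0.04600 + 0.2780·0.9000)/1.978 = 0.1660 mg/L.
Outfall 2: combined Q = 2.112 m³/s; C = (1.978·0.1660 + 0.1340·3.100)/2.112 = 0.3522 mg/L.
Outfall 3: combined Q = 2.190 m³/s; C = (2.112·0.3522 + 0.07790·3.820)/2.190 = 0.4755 mg/L.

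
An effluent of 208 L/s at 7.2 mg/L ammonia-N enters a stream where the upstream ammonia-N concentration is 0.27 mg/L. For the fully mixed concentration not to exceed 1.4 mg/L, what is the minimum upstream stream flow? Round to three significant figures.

Set C_mix = 1.4: (Q·0.2700 + 208.0·7.200) / (Q + 208.0) = 1.4
→ Q = 208.0·(7.200 − 1.4)/(1.4 − 0.2700) = 1068 L/s.

1070 L/s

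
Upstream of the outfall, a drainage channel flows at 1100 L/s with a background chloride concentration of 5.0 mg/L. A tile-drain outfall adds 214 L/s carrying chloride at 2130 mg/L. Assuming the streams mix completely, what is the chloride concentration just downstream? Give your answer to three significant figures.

351 mg/L

Mass balance: C = (1100·5.000 + 214.0·2130) / 1314 = 461300/1314 = 351.1 mg/L.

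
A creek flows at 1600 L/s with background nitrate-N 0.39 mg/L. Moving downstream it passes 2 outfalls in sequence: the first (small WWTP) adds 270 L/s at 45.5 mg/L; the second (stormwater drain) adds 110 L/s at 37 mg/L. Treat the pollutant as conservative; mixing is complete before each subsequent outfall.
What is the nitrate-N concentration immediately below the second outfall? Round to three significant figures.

After outfall 1: Q = 1600 + 270.0 = 1870 L/s; C = (1600·0.3900 + 270.0·45.50)/1870 = 6.903 mg/L.
After outfall 2: Q = 1870 + 110.0 = 1980 L/s; C = (1870·6.903 + 110.0·37.00)/1980 = 8.575 mg/L.

8.58 mg/L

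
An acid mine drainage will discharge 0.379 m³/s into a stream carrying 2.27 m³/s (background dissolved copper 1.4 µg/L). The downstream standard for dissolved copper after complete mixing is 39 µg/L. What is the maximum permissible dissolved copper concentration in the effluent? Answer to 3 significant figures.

264 µg/L

At the limit, (Qr·Cr + Qe·Cₑ)/(Qr + Qe) = 39:
Cₑ = (2.649·39 − 2.270·1.400) / 0.3790 = 264.2 µg/L.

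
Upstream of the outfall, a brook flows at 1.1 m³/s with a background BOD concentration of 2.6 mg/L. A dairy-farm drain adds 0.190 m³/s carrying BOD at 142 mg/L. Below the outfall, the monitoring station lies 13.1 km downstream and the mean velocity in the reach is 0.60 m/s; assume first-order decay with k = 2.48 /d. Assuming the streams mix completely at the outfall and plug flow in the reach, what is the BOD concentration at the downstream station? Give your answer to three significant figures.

Mixed concentration C = ΣQC/ΣQ = (1.100·2.600 + 0.1900·142.0) / 1.290 = 29.84/1.290 = 23.13 mg/L.
Travel time t = 13.1·1000 / 0.60 = 21830 s = 6.065 h.
First-order decay: C = 23.13·exp(−k·t) = 23.13·0.5344 = 12.36 mg/L.

12.4 mg/L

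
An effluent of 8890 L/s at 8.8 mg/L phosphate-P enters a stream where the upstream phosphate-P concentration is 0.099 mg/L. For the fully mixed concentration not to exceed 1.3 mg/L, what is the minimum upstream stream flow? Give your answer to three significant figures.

55500 L/s

Set C_mix = 1.3: (Q·0.09900 + 8890·8.800) / (Q + 8890) = 1.3
→ Q = 8890·(8.800 − 1.3)/(1.3 − 0.09900) = 55520 L/s.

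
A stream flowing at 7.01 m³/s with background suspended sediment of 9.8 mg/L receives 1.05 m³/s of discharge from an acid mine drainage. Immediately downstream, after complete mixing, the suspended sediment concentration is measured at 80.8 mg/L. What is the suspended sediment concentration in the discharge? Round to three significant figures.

Mass balance: 7.010·9.800 + 1.050·Cₑ = 8.060·80.80
→ Cₑ = (8.060·80.80 − 7.010·9.800) / 1.050 = 554.8 mg/L.

555 mg/L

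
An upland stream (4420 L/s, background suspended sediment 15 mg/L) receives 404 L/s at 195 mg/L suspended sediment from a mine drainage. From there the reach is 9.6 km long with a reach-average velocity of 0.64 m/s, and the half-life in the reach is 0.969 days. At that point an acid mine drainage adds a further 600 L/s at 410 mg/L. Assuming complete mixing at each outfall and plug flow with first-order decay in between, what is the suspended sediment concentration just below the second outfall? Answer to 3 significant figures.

69.0 mg/L

Flow-weighted average: C = (4420·15.00 + 404.0·195.0) / 4824 = 145100/4824 = 30.07 mg/L; combined flow 4824 L/s.
Travel time t = 9.6·1000 / 0.64 = 15000 s = 4.167 h.
Half-life 0.969 d → k = ln 2 / 0.969 = 0.7153 d⁻¹.
Decay over the reach: 30.07·exp(−kt) = 30.07·0.8832 = 26.56 mg/L.
Second outfall: C = (4824·26.56 + 600.0·410.0)/5424 = 68.98 mg/L.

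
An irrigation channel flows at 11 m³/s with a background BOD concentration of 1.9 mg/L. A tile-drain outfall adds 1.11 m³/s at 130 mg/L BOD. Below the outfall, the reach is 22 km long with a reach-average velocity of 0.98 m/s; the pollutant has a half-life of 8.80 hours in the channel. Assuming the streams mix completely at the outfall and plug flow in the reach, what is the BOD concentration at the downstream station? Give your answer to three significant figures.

Mass balance: C = (11.00·1.900 + 1.110·130.0) / 12.11 = 165.2/12.11 = 13.64 mg/L.
Travel time t = 22·1000 / 0.98 = 22450 s = 6.236 h.
Half-life 8.80 h → k = ln 2 / 8.80 = 0.07877 h⁻¹ = 1.890 d⁻¹.
Decay over the reach: 13.64·exp(−kt) = 13.64·0.6119 = 8.347 mg/L.

8.35 mg/L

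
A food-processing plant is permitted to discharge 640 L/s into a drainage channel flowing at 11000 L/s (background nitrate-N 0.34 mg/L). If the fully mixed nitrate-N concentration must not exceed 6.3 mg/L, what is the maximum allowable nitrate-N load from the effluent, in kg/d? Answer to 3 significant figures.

6010 kg/d

Mass balance at the limit: 11000·0.3400 + 640.0·Cₑ = 11640·6.3 → Cₑ = 108.7 mg/L.
640.0 L/s = 0.6400 m³/s. Load = 0.6400 m³/s × 108.7 g/m³ × 86 400 s/d = 6013 kg/d.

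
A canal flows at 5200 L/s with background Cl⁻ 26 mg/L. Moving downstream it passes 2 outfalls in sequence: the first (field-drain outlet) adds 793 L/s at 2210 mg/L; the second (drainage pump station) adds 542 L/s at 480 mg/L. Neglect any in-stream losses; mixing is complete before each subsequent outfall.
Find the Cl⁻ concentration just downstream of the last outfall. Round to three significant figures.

Below outfall 1: Q → 5993 L/s, C = (5200·26.00 + 793.0·2210)/5993 = 315.0 mg/L.
Below outfall 2: Q → 6535 L/s, C = (5993·315.0 + 542.0·480.0)/6535 = 328.7 mg/L.

329 mg/L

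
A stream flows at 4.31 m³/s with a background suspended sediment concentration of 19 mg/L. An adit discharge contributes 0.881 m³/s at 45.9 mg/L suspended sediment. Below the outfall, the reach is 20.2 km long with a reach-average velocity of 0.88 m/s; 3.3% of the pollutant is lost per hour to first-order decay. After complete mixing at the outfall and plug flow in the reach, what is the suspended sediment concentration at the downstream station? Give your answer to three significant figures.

19.0 mg/L

Mixed concentration C = ΣQC/ΣQ = (4.310·19.00 + 0.8810·45.90) / 5.191 = 122.3/5.191 = 23.57 mg/L.
Travel time t = 20.2·1000 / 0.88 = 22950 s = 6.376 h.
3.3%/h lost → k = −ln(1 − 0.033) = 0.03356 h⁻¹.
Applying C = C₀e^(−kt): 23.57 × 0.8074 = 19.03 mg/L.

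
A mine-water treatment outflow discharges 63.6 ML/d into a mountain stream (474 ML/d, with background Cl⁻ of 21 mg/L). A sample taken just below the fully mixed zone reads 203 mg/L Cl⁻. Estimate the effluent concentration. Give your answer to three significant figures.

1560 mg/L

Mass balance: 474.0·21.00 + 63.60·Cₑ = 537.6·203.0
→ Cₑ = (537.6·203.0 − 474.0·21.00) / 63.60 = 1559 mg/L.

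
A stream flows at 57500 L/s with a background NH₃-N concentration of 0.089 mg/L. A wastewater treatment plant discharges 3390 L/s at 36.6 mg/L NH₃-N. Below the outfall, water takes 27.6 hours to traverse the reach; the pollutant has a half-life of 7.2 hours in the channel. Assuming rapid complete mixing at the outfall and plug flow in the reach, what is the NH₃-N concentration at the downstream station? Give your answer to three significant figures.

0.149 mg/L

Flow-weighted average: C = (57500·0.08900 + 3390·36.60) / 60890 = 129200/60890 = 2.122 mg/L.
Half-life 7.2 h → k = ln 2 / 7.2 = 0.09627 h⁻¹ = 2.310 d⁻¹.
Decay over the reach: 2.122·exp(−kt) = 2.122·0.07015 = 0.1488 mg/L.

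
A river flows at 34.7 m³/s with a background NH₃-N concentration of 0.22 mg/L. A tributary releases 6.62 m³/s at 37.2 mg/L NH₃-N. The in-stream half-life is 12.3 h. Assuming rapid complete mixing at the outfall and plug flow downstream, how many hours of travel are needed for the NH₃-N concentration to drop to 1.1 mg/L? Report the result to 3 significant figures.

Mixed concentration C = ΣQC/ΣQ = (34.70·0.2200 + 6.620·37.20) / 41.32 = 253.9/41.32 = 6.145 mg/L.
Half-life 12.3 h → k = ln 2 / 12.3 = 0.05635 h⁻¹ = 1.352 d⁻¹.
6.145·exp(−k·t) = 1.1 → t = ln(6.145/1.1)/k = 109900 s = 30.53 h.

30.5 h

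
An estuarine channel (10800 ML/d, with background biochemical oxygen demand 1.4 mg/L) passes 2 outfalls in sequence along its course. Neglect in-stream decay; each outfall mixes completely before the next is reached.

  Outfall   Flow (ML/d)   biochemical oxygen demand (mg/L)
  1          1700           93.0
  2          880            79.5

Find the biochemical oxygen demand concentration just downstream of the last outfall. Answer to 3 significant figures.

Below outfall 1: Q → 12500 ML/d, C = (10800·1.400 + 1700·93.00)/12500 = 13.86 mg/L.
Below outfall 2: Q → 13380 ML/d, C = (12500·13.86 + 880.0·79.50)/13380 = 18.17 mg/L.

18.2 mg/L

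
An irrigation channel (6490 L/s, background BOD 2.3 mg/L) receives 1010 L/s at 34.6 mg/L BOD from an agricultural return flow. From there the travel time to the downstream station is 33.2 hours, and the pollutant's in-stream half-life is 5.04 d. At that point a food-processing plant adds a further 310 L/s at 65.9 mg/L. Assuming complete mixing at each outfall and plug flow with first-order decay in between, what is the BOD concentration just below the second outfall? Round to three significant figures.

Conservation of mass: C = (6490·2.300 + 1010·34.60) / 7500 = 49870/7500 = 6.650 mg/L; combined flow 7500 L/s.
Half-life 5.04 d → k = ln 2 / 5.04 = 0.1375 d⁻¹.
After decay, C = 6.650 × e^(−kt) = 6.650 × 0.8268 = 5.498 mg/L.
Second outfall: C = (7500·5.498 + 310.0·65.90)/7810 = 7.895 mg/L.

7.90 mg/L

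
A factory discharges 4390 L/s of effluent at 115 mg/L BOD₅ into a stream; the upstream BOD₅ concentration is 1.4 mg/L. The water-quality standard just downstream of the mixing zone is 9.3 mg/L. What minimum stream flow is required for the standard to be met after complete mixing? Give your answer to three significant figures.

Set C_mix = 9.3: (Q·1.400 + 4390·115.0) / (Q + 4390) = 9.3
→ Q = 4390·(115.0 − 9.3)/(9.3 − 1.400) = 58740 L/s.

58700 L/s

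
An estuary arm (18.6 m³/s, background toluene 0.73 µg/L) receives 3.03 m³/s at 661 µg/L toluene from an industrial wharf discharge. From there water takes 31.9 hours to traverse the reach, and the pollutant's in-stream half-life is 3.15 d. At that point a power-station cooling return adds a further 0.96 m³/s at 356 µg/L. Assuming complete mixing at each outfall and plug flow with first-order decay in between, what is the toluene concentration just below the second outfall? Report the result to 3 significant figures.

Mass balance: C = (18.60·0.7300 + 3.030·661.0) / 21.63 = 2016/21.63 = 93.22 µg/L; combined flow 21.63 m³/s.
Half-life 3.15 d → k = ln 2 / 3.15 = 0.2200 d⁻¹.
Decay over the reach: 93.22·exp(−kt) = 93.22·0.7464 = 69.58 µg/L.
Second outfall: C = (21.63·69.58 + 0.9600·356.0)/22.59 = 81.75 µg/L.

81.8 µg/L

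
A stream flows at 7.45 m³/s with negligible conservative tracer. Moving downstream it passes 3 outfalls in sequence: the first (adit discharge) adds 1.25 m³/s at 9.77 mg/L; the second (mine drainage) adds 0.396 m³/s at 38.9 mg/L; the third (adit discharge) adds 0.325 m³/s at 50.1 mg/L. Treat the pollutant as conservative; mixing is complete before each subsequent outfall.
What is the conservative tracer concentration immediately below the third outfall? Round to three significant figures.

Below outfall 1: Q → 8.700 m³/s, C = (7.450·0 + 1.250·9.770)/8.700 = 1.404 mg/L.
Below outfall 2: Q → 9.096 m³/s, C = (8.700·1.404 + 0.3960·38.90)/9.096 = 3.036 mg/L.
Below outfall 3: Q → 9.421 m³/s, C = (9.096·3.036 + 0.3250·50.10)/9.421 = 4.660 mg/L.

4.66 mg/L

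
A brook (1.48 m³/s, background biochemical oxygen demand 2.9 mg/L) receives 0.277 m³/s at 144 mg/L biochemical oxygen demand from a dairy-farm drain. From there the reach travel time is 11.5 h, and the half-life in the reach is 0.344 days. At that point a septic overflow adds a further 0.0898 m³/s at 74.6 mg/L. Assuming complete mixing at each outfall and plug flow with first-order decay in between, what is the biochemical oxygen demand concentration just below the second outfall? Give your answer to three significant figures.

12.7 mg/L

Conservation of mass: C = (1.480·2.900 + 0.2770·144.0) / 1.757 = 44.18/1.757 = 25.15 mg/L; combined flow 1.757 m³/s.
Half-life 0.344 d → k = ln 2 / 0.344 = 2.015 d⁻¹.
Applying C = C₀e^(−kt): 25.15 × 0.3808 = 9.575 mg/L.
Second outfall: C = (1.757·9.575 + 0.08980·74.60)/1.847 = 12.74 mg/L.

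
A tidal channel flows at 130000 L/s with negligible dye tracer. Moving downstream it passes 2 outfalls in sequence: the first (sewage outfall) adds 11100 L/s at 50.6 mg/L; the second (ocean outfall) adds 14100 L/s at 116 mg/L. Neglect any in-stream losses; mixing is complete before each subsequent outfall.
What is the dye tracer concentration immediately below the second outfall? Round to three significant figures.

After outfall 1: Q = 130000 + 11100 = 141100 L/s; C = (130000·0 + 11100·50.60)/141100 = 3.981 mg/L.
After outfall 2: Q = 141100 + 14100 = 155200 L/s; C = (141100·3.981 + 14100·116.0)/155200 = 14.16 mg/L.

14.2 mg/L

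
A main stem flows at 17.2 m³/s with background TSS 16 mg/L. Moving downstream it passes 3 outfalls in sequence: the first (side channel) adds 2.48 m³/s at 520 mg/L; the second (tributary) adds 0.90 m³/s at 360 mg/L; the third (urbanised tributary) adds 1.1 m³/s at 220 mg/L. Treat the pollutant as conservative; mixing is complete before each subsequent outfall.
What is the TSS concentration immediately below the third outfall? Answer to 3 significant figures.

After outfall 1: Q = 17.20 + 2.480 = 19.68 m³/s; C = (17.20·16.00 + 2.480·520.0)/19.68 = 79.51 mg/L.
After outfall 2: Q = 19.68 + 0.9000 = 20.58 m³/s; C = (19.68·79.51 + 0.9000·360.0)/20.58 = 91.78 mg/L.
After outfall 3: Q = 20.58 + 1.100 = 21.68 m³/s; C = (20.58·91.78 + 1.100·220.0)/21.68 = 98.28 mg/L.

98.3 mg/L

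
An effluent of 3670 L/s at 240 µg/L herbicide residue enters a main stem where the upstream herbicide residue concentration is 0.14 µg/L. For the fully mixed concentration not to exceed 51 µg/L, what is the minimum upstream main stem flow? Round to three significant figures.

Set C_mix = 51: (Q·0.1400 + 3670·240.0) / (Q + 3670) = 51
→ Q = 3670·(240.0 − 51)/(51 − 0.1400) = 13640 L/s.

13600 L/s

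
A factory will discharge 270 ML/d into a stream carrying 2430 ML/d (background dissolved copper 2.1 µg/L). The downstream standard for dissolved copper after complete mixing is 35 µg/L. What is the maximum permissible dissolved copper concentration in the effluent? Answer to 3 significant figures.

331 µg/L

At the limit, (Qr·Cr + Qe·Cₑ)/(Qr + Qe) = 35:
Cₑ = (2700·35 − 2430·2.100) / 270.0 = 331.1 µg/L.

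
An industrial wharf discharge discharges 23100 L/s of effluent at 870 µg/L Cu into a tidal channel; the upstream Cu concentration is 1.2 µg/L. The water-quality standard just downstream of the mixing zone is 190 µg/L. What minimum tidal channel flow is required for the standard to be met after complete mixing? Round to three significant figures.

83200 L/s

Set C_mix = 190: (Q·1.200 + 23100·870.0) / (Q + 23100) = 190
→ Q = 23100·(870.0 − 190)/(190 − 1.200) = 83200 L/s.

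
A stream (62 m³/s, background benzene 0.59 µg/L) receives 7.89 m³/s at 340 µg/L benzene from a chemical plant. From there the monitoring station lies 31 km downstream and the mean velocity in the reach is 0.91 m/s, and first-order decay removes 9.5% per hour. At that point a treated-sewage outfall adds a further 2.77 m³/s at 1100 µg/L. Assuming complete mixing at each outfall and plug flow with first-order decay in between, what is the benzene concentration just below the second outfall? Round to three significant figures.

Mass balance: C = (62.00·0.5900 + 7.890·340.0) / 69.89 = 2719/69.89 = 38.91 µg/L; combined flow 69.89 m³/s.
Travel time t = 31·1000 / 0.91 = 34070 s = 9.463 h.
9.5%/h lost → k = −ln(1 − 0.095) = 0.09982 h⁻¹.
After decay, C = 38.91 × e^(−kt) = 38.91 × 0.3888 = 15.13 µg/L.
Second outfall: C = (69.89·15.13 + 2.770·1100)/72.66 = 56.49 µg/L.

56.5 µg/L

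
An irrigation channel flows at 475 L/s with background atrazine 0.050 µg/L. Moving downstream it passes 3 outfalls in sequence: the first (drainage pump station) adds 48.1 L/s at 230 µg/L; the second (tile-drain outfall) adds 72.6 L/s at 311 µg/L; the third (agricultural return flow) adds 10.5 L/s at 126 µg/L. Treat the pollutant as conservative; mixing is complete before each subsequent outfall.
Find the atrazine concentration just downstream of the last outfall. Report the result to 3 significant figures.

Outfall 1: combined Q = 523.1 L/s; C = (475.0·0.05000 + 48.10·230.0)/523.1 = 21.19 µg/L.
Outfall 2: combined Q = 595.7 L/s; C = (523.1·21.19 + 72.60·311.0)/595.7 = 56.51 µg/L.
Outfall 3: combined Q = 606.2 L/s; C = (595.7·56.51 + 10.50·126.0)/606.2 = 57.72 µg/L.

57.7 µg/L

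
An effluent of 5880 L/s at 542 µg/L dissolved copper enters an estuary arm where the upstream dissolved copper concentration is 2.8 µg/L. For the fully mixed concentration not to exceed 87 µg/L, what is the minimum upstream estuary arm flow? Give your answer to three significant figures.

Set C_mix = 87: (Q·2.800 + 5880·542.0) / (Q + 5880) = 87
→ Q = 5880·(542.0 − 87)/(87 − 2.800) = 31770 L/s.

31800 L/s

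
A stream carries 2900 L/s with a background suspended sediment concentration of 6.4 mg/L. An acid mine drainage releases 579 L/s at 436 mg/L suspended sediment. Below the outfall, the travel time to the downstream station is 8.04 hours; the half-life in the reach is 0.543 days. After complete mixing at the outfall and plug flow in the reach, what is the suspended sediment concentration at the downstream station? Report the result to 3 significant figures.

Mass balance: C = (2900·6.400 + 579.0·436.0) / 3479 = 271000/3479 = 77.90 mg/L.
Half-life 0.543 d → k = ln 2 / 0.543 = 1.277 d⁻¹.
First-order decay: C = 77.90·exp(−k·t) = 77.90·0.6521 = 50.79 mg/L.

50.8 mg/L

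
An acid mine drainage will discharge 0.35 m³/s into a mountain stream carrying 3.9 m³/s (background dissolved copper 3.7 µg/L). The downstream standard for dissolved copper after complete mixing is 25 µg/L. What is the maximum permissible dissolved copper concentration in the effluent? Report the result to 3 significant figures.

262 µg/L

At the limit, (Qr·Cr + Qe·Cₑ)/(Qr + Qe) = 25:
Cₑ = (4.250·25 − 3.900·3.700) / 0.3500 = 262.3 µg/L.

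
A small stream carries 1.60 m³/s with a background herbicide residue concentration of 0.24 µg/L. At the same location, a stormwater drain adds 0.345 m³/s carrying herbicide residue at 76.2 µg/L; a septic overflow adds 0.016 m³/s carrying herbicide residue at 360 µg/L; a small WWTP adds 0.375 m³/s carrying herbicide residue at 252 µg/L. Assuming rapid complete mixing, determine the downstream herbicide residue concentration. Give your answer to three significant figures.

54.3 µg/L

Flow-weighted average: C = (1.600·0.2400 + 0.3450·76.20 + 0.01600·360.0 + 0.3750·252.0) / 2.336 = 126.9/2.336 = 54.34 µg/L.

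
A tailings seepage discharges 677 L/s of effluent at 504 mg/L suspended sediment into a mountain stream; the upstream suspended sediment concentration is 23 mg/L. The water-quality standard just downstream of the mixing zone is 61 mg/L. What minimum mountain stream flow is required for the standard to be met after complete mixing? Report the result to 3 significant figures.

Set C_mix = 61: (Q·23.00 + 677.0·504.0) / (Q + 677.0) = 61
→ Q = 677.0·(504.0 − 61)/(61 − 23.00) = 7892 L/s.

7890 L/s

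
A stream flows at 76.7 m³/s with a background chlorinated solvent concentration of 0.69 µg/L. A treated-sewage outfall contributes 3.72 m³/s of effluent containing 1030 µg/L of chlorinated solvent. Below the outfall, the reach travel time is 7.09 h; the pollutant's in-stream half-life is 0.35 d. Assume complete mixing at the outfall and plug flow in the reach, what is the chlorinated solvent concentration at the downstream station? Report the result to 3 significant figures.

26.9 µg/L

Mixed concentration C = ΣQC/ΣQ = (76.70·0.6900 + 3.720·1030) / 80.42 = 3885/80.42 = 48.30 µg/L.
Half-life 0.35 d → k = ln 2 / 0.35 = 1.980 d⁻¹.
First-order decay: C = 48.30·exp(−k·t) = 48.30·0.5571 = 26.91 µg/L.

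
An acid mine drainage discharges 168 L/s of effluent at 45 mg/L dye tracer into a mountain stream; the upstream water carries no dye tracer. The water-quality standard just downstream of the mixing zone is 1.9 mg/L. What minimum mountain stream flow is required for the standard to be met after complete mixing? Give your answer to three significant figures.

3810 L/s

Set C_mix = 1.9: (Q·0 + 168.0·45.00) / (Q + 168.0) = 1.9
→ Q = 168.0·(45.00 − 1.9)/(1.9 − 0) = 3811 L/s.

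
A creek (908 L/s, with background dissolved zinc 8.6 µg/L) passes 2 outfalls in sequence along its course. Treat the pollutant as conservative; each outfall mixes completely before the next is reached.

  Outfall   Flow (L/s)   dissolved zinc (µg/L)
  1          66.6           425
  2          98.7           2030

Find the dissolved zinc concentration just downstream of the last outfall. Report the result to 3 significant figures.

Outfall 1: combined Q = 974.6 L/s; C = (908.0·8.600 + 66.60·425.0)/974.6 = 37.05 µg/L.
Outfall 2: combined Q = 1073 L/s; C = (974.6·37.05 + 98.70·2030)/1073 = 220.3 µg/L.

220 µg/L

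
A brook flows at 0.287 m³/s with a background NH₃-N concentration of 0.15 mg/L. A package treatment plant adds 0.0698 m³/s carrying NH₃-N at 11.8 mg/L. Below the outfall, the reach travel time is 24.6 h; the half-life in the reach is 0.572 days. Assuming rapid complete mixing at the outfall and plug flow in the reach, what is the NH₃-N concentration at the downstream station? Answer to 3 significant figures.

Mixed concentration C = ΣQC/ΣQ = (0.2870·0.1500 + 0.06980·11.80) / 0.3568 = 0.8667/0.3568 = 2.429 mg/L.
Half-life 0.572 d → k = ln 2 / 0.572 = 1.212 d⁻¹.
Applying C = C₀e^(−kt): 2.429 × 0.2888 = 0.7015 mg/L.

0.701 mg/L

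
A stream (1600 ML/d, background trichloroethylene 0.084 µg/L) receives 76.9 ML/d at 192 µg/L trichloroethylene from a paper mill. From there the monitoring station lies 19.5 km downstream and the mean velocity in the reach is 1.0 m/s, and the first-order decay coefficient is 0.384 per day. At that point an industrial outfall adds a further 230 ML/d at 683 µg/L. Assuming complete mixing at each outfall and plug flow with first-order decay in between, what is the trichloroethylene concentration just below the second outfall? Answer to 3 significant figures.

89.5 µg/L

Mixed concentration C = ΣQC/ΣQ = (1600·0.08400 + 76.90·192.0) / 1677 = 14900/1677 = 8.885 µg/L; combined flow 1677 ML/d.
Travel time t = 19.5·1000 / 1.0 = 19500 s = 5.417 h.
Decay over the reach: 8.885·exp(−kt) = 8.885·0.9170 = 8.147 µg/L.
At the second outfall, C = (1677·8.147 + 230.0·683.0) / (1677 + 230.0) = 89.54 µg/L.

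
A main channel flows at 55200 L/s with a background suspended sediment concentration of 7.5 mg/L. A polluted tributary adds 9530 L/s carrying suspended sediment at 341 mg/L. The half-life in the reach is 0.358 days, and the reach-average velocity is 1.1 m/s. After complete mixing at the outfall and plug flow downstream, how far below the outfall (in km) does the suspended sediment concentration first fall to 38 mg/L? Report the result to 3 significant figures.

19.6 km

Conservation of mass: C = (55200·7.500 + 9530·341.0) / 64730 = 3664000/64730 = 56.60 mg/L.
Half-life 0.358 d → k = ln 2 / 0.358 = 1.936 d⁻¹.
Set 56.60·exp(−k·t) = 38 → t = ln(56.60/38)/k = 17780 s = 4.939 h.
Distance = v·t = 1.1·17780 = 19560 m = 19.56 km.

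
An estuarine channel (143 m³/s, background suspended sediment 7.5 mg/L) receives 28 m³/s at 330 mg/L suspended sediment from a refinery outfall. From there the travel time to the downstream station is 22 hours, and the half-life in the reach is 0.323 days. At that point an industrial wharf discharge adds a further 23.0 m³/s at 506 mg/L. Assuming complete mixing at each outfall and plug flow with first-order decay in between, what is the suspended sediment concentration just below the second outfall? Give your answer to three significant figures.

67.4 mg/L

Flow-weighted average: C = (143.0·7.500 + 28.00·330.0) / 171.0 = 10310/171.0 = 60.31 mg/L; combined flow 171.0 m³/s.
Half-life 0.323 d → k = ln 2 / 0.323 = 2.146 d⁻¹.
Applying C = C₀e^(−kt): 60.31 × 0.1399 = 8.434 mg/L.
Second outfall: C = (171.0·8.434 + 23.00·506.0)/194.0 = 67.42 mg/L.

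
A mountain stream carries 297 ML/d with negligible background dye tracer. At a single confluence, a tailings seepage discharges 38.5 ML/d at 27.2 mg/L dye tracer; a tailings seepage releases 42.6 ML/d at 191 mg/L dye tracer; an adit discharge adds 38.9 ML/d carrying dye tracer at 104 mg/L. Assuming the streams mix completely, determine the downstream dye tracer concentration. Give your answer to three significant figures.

31.7 mg/L

Flow-weighted average: C = (297.0·0 + 38.50·27.20 + 42.60·191.0 + 38.90·104.0) / 417.0 = 13230/417.0 = 31.73 mg/L.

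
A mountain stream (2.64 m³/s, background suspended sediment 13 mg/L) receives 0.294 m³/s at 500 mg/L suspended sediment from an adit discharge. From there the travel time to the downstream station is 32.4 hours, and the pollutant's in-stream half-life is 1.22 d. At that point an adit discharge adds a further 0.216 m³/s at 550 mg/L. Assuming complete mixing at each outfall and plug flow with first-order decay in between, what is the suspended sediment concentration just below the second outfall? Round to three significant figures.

Mass balance: C = (2.640·13.00 + 0.2940·500.0) / 2.934 = 181.3/2.934 = 61.80 mg/L; combined flow 2.934 m³/s.
Half-life 1.22 d → k = ln 2 / 1.22 = 0.5682 d⁻¹.
After decay, C = 61.80 × e^(−kt) = 61.80 × 0.4644 = 28.70 mg/L.
Second outfall: C = (2.934·28.70 + 0.2160·550.0)/3.150 = 64.45 mg/L.

64.4 mg/L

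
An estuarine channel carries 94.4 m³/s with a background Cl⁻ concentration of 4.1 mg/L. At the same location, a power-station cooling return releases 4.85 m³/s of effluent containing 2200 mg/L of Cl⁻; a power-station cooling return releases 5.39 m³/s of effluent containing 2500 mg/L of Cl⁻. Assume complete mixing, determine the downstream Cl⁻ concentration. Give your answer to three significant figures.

Mixed concentration C = ΣQC/ΣQ = (94.40·4.100 + 4.850·2200 + 5.390·2500) / 104.6 = 24530/104.6 = 234.4 mg/L.

234 mg/L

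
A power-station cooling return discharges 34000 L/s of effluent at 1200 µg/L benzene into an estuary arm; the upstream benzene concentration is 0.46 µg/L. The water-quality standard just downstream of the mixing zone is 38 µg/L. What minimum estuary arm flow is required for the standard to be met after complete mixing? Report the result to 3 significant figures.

1050000 L/s

Set C_mix = 38: (Q·0.4600 + 34000·1200) / (Q + 34000) = 38
→ Q = 34000·(1200 − 38)/(38 − 0.4600) = 1052000 L/s.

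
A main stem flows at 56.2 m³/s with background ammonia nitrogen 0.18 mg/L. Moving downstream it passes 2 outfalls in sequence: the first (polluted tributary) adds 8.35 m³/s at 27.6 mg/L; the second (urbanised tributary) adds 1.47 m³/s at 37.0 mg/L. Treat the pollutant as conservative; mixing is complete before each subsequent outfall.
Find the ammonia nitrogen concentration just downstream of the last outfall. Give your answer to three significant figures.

4.47 mg/L

Outfall 1: combined Q = 64.55 m³/s; C = (56.20·0.1800 + 8.350·27.60)/64.55 = 3.727 mg/L.
Outfall 2: combined Q = 66.02 m³/s; C = (64.55·3.727 + 1.470·37.00)/66.02 = 4.468 mg/L.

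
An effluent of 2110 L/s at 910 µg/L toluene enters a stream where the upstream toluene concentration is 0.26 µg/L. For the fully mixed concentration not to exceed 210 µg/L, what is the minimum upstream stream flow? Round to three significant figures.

7040 L/s

Set C_mix = 210: (Q·0.2600 + 2110·910.0) / (Q + 2110) = 210
→ Q = 2110·(910.0 − 210)/(210 − 0.2600) = 7042 L/s.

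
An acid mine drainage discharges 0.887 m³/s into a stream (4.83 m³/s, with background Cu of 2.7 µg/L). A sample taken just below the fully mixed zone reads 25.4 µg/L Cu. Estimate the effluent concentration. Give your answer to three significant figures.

149 µg/L

Mass balance: 4.830·2.700 + 0.8870·Cₑ = 5.717·25.40
→ Cₑ = (5.717·25.40 − 4.830·2.700) / 0.8870 = 149.0 µg/L.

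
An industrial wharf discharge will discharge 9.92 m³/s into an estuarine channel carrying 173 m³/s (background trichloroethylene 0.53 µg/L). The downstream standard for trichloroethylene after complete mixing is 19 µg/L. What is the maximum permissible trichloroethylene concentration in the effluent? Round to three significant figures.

At the limit, (Qr·Cr + Qe·Cₑ)/(Qr + Qe) = 19:
Cₑ = (182.9·19 − 173.0·0.5300) / 9.920 = 341.1 µg/L.

341 µg/L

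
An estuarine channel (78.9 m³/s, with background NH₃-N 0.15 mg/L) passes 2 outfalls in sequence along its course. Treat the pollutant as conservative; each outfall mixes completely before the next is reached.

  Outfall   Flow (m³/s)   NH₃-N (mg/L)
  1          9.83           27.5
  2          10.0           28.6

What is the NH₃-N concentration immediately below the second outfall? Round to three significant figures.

After outfall 1: Q = 78.90 + 9.830 = 88.73 m³/s; C = (78.90·0.1500 + 9.830·27.50)/88.73 = 3.180 mg/L.
After outfall 2: Q = 88.73 + 10.00 = 98.73 m³/s; C = (88.73·3.180 + 10.00·28.60)/98.73 = 5.755 mg/L.

5.75 mg/L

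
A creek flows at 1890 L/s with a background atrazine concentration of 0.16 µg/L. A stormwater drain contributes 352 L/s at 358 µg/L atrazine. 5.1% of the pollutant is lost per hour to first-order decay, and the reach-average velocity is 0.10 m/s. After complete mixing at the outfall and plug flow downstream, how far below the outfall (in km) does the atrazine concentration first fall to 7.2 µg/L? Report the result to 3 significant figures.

Flow-weighted average: C = (1890·0.1600 + 352.0·358.0) / 2242 = 126300/2242 = 56.34 µg/L.
5.1%/h lost → k = −ln(1 − 0.051) = 0.05235 h⁻¹.
Set 56.34·exp(−k·t) = 7.2 → t = ln(56.34/7.2)/k = 141500 s = 39.30 h.
Distance = v·t = 0.10·141500 = 14150 m = 14.15 km.

14.1 km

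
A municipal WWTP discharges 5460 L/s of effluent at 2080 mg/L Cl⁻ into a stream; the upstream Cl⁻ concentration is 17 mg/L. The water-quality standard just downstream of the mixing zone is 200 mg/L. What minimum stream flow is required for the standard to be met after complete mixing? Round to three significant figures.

56100 L/s

Set C_mix = 200: (Q·17.00 + 5460·2080) / (Q + 5460) = 200
→ Q = 5460·(2080 − 200)/(200 − 17.00) = 56090 L/s.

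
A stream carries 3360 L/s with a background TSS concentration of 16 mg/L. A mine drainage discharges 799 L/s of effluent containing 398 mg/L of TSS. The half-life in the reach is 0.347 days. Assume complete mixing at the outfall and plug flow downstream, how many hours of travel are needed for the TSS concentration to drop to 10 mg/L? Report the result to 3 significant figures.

Flow-weighted average: C = (3360·16.00 + 799.0·398.0) / 4159 = 371800/4159 = 89.39 mg/L.
Half-life 0.347 d → k = ln 2 / 0.347 = 1.998 d⁻¹.
89.39·exp(−k·t) = 10 → t = ln(89.39/10)/k = 94740 s = 26.32 h.

26.3 h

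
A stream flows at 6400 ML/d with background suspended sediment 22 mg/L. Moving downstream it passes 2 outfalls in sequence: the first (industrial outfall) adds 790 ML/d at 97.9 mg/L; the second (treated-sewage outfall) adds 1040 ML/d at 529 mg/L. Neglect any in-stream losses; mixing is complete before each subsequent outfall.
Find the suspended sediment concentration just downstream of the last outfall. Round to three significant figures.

93.4 mg/L

Below outfall 1: Q → 7190 ML/d, C = (6400·22.00 + 790.0·97.90)/7190 = 30.34 mg/L.
Below outfall 2: Q → 8230 ML/d, C = (7190·30.34 + 1040·529.0)/8230 = 93.35 mg/L.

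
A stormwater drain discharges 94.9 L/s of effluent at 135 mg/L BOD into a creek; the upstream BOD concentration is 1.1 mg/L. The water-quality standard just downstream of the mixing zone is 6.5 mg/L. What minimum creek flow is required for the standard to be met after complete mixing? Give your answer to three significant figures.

2260 L/s

Set C_mix = 6.5: (Q·1.100 + 94.90·135.0) / (Q + 94.90) = 6.5
→ Q = 94.90·(135.0 − 6.5)/(6.5 − 1.100) = 2258 L/s.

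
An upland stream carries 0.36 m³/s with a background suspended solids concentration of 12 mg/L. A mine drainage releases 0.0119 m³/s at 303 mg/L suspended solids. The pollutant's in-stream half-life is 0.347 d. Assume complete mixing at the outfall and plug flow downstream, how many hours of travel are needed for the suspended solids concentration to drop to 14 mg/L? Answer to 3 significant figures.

5.05 h

Mixed concentration C = ΣQC/ΣQ = (0.3600·12.00 + 0.01190·303.0) / 0.3719 = 7.926/0.3719 = 21.31 mg/L.
Half-life 0.347 d → k = ln 2 / 0.347 = 1.998 d⁻¹.
21.31·exp(−k·t) = 14 → t = ln(21.31/14)/k = 18170 s = 5.048 h.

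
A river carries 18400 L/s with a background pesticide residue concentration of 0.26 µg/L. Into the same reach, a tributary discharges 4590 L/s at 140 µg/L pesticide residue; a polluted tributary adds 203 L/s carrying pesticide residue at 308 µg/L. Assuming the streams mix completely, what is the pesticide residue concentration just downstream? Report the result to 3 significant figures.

30.6 µg/L

After mixing, C = (18400·0.2600 + 4590·140.0 + 203.0·308.0) / 23190 = 709900/23190 = 30.61 µg/L.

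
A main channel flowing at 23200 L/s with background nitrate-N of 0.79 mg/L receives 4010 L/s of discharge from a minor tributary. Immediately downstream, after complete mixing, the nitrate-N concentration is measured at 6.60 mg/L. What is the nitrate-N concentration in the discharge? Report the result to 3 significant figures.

Mass balance: 23200·0.7900 + 4010·Cₑ = 27210·6.600
→ Cₑ = (27210·6.600 − 23200·0.7900) / 4010 = 40.21 mg/L.

40.2 mg/L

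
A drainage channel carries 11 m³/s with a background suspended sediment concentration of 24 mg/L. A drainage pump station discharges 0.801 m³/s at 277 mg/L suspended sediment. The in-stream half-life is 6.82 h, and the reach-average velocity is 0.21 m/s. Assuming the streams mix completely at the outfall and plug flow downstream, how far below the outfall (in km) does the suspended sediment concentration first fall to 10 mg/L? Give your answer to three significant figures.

10.5 km

Mass balance: C = (11.00·24.00 + 0.8010·277.0) / 11.80 = 485.9/11.80 = 41.17 mg/L.
Half-life 6.82 h → k = ln 2 / 6.82 = 0.1016 h⁻¹ = 2.439 d⁻¹.
Set 41.17·exp(−k·t) = 10 → t = ln(41.17/10)/k = 50130 s = 13.92 h.
Distance = v·t = 0.21·50130 = 10530 m = 10.53 km.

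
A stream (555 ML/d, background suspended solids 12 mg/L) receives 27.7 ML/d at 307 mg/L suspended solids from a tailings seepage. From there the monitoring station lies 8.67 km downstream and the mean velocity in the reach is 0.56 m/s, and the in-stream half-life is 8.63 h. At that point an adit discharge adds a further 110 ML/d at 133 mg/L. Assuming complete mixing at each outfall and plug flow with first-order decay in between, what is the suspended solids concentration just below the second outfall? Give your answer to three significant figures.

Conservation of mass: C = (555.0·12.00 + 27.70·307.0) / 582.7 = 15160/582.7 = 26.02 mg/L; combined flow 582.7 ML/d.
Travel time t = 8.67·1000 / 0.56 = 15480 s = 4.301 h.
Half-life 8.63 h → k = ln 2 / 8.63 = 0.08032 h⁻¹ = 1.928 d⁻¹.
After decay, C = 26.02 × e^(−kt) = 26.02 × 0.7079 = 18.42 mg/L.
At the second outfall, C = (582.7·18.42 + 110.0·133.0) / (582.7 + 110.0) = 36.62 mg/L.

36.6 mg/L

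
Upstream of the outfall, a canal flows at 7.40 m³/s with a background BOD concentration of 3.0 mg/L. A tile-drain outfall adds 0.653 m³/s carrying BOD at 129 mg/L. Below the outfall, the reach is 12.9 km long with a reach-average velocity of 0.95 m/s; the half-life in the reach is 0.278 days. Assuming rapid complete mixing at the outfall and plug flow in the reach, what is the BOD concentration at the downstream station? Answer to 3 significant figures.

Flow-weighted average: C = (7.400·3.000 + 0.6530·129.0) / 8.053 = 106.4/8.053 = 13.22 mg/L.
Travel time t = 12.9·1000 / 0.95 = 13580 s = 3.772 h.
Half-life 0.278 d → k = ln 2 / 0.278 = 2.493 d⁻¹.
Applying C = C₀e^(−kt): 13.22 × 0.6758 = 8.932 mg/L.

8.93 mg/L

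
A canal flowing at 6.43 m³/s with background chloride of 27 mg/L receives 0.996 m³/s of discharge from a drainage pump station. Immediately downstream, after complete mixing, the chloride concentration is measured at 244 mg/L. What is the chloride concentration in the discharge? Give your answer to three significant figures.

1640 mg/L

Mass balance: 6.430·27.00 + 0.9960·Cₑ = 7.426·244.0
→ Cₑ = (7.426·244.0 − 6.430·27.00) / 0.9960 = 1645 mg/L.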